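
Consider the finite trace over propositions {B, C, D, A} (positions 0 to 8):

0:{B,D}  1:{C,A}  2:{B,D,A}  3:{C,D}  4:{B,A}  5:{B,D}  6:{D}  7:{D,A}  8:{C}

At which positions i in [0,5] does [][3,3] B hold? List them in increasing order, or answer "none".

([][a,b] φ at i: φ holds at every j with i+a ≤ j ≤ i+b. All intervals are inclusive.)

Evaluate at each i in [0,5]:
  i=0: ✗ (fails at j=3)
  i=1: ✓ (all of [4,4])
  i=2: ✓ (all of [5,5])
  i=3: ✗ (fails at j=6)
  i=4: ✗ (fails at j=7)
  i=5: ✗ (fails at j=8)

1, 2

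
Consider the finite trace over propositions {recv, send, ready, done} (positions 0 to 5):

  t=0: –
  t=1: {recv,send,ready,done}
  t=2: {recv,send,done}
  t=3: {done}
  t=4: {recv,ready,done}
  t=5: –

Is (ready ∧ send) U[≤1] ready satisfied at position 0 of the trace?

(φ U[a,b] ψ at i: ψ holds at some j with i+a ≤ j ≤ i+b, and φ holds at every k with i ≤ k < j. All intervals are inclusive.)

Need some j in [0,1] with ready, and (ready ∧ send) at every k in [0,j-1].
  j=0: ready false.
  j=1: ready holds, but (ready ∧ send) fails at k=0 → not this j.
No j in the window works → until fails.

Does not hold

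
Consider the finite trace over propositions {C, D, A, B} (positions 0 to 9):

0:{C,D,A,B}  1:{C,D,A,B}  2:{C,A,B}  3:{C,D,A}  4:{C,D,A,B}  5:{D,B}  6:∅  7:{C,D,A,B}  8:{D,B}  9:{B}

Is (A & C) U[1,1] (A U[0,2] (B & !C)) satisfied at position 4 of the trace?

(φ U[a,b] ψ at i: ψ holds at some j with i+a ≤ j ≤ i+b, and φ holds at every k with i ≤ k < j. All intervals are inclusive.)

Need some j in [5,5] with (A U[0,2] (B & !C)), and (A & C) at every k in [4,j-1].
  j=5: (A U[0,2] (B & !C)) holds; (A & C) holds at every k in [4,4] → satisfied.

Yes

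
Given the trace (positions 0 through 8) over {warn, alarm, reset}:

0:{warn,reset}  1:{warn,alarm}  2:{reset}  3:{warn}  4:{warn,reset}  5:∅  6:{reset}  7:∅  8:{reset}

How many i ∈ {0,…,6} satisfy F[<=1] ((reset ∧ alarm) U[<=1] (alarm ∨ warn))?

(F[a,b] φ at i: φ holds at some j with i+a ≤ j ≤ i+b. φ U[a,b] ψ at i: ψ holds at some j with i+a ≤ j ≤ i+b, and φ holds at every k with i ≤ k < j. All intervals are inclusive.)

Evaluate at each i in [0,6]:
  i=0: ✓ (witness j=0)
  i=1: ✓ (witness j=1)
  i=2: ✓ (witness j=3)
  i=3: ✓ (witness j=3)
  i=4: ✓ (witness j=4)
  i=5: ✗ (none in [5,6])
  i=6: ✗ (none in [6,7])
Positions where it holds: {0, 1, 2, 3, 4} → 5.

5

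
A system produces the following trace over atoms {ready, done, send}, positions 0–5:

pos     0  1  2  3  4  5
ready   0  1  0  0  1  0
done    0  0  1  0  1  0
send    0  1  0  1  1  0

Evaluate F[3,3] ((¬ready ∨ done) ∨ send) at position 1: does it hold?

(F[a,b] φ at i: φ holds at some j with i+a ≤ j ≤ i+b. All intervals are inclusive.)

Check ((¬ready ∨ done) ∨ send) at each j in [4,4]:
  j=4: true
Found at j=4 → formula holds.

Yes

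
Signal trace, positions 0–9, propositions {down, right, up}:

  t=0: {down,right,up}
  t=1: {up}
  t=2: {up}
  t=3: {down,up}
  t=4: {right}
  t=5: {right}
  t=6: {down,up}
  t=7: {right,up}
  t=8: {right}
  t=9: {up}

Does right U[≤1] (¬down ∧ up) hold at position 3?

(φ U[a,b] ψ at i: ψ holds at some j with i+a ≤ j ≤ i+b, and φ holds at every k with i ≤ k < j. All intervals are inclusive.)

No

Need some j in [3,4] with (¬down ∧ up), and right at every k in [3,j-1].
  j=3: (¬down ∧ up) false.
  j=4: (¬down ∧ up) false.
No j in the window works → until fails.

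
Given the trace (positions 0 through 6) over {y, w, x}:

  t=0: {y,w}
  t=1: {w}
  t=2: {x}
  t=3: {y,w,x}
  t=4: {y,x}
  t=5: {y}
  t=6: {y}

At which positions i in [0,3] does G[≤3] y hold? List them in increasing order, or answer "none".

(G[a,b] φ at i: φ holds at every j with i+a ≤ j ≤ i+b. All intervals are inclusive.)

Evaluate at each i in [0,3]:
  i=0: ✗ (fails at j=1)
  i=1: ✗ (fails at j=1)
  i=2: ✗ (fails at j=2)
  i=3: ✓ (all of [3,6])

3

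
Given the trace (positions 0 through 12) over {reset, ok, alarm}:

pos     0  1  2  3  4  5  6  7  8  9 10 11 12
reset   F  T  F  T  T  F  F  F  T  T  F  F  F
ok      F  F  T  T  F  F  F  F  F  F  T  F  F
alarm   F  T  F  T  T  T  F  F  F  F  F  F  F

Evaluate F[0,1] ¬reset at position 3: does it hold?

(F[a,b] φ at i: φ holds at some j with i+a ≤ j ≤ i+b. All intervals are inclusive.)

Does not hold

Check ¬reset at each j in [3,4]:
  j=3: false
  j=4: false
No position in the window satisfies it → formula fails.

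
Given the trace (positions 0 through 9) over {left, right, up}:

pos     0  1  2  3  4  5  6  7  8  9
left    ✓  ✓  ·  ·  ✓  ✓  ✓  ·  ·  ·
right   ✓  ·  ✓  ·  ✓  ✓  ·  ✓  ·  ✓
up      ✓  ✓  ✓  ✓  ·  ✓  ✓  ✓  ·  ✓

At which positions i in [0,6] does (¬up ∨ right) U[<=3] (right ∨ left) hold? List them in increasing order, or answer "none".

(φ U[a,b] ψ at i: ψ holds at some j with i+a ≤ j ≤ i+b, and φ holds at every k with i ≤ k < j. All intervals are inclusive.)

Evaluate at each i in [0,6]:
  i=0: ✓ (rhs at j=0)
  i=1: ✓ (rhs at j=1)
  i=2: ✓ (rhs at j=2)
  i=3: ✗ (lhs fails at k=3 before rhs at j=4)
  i=4: ✓ (rhs at j=4)
  i=5: ✓ (rhs at j=5)
  i=6: ✓ (rhs at j=6)

0, 1, 2, 4, 5, 6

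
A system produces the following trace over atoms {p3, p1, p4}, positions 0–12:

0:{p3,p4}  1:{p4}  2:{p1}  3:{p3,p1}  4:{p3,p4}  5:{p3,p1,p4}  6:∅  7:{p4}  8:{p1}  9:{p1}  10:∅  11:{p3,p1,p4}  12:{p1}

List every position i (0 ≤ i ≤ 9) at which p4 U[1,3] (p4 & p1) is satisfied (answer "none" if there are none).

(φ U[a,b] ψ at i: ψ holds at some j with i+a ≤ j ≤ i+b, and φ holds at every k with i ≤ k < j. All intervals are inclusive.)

4

Evaluate at each i in [0,9]:
  i=0: ✗ (no rhs in [1,3])
  i=1: ✗ (no rhs in [2,4])
  i=2: ✗ (lhs fails at k=2 before rhs at j=5)
  i=3: ✗ (lhs fails at k=3 before rhs at j=5)
  i=4: ✓ (rhs at j=5; lhs holds on [4,4])
  i=5: ✗ (no rhs in [6,8])
  i=6: ✗ (no rhs in [7,9])
  i=7: ✗ (no rhs in [8,10])
  i=8: ✗ (lhs fails at k=8 before rhs at j=11)
  i=9: ✗ (lhs fails at k=9 before rhs at j=11)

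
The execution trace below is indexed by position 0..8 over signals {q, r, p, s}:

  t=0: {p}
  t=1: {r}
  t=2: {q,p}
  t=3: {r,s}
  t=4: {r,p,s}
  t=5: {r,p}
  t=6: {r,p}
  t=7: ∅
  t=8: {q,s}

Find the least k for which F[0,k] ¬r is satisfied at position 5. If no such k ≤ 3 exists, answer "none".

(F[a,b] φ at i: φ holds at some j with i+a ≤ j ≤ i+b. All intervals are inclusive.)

Scan j = 5,6,… for ¬r:
  j=5: fails
  j=6: fails
  j=7: holds
First hit at j=7, so smallest k = 7-5 = 2.

2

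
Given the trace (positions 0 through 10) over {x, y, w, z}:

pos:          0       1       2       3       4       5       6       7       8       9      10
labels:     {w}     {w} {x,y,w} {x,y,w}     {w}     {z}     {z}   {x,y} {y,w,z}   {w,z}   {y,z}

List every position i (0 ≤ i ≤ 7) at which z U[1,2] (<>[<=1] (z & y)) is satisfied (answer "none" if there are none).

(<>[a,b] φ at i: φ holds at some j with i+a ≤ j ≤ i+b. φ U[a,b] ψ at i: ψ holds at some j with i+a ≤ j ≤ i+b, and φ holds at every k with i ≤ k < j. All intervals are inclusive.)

Evaluate at each i in [0,7]:
  i=0: ✗ (no rhs in [1,2])
  i=1: ✗ (no rhs in [2,3])
  i=2: ✗ (no rhs in [3,4])
  i=3: ✗ (no rhs in [4,5])
  i=4: ✗ (no rhs in [5,6])
  i=5: ✓ (rhs at j=7; lhs holds on [5,6])
  i=6: ✓ (rhs at j=7; lhs holds on [6,6])
  i=7: ✗ (lhs fails at k=7 before rhs at j=8)

5, 6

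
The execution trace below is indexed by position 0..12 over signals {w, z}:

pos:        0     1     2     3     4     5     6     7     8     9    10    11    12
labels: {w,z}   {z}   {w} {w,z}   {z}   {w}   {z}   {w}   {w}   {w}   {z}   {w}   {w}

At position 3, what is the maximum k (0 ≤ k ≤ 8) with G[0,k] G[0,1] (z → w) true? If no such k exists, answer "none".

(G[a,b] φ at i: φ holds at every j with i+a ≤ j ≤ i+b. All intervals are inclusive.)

G[0,1] (z → w) must hold from j=3 onward; find where it first fails.
  j=3: fails → no k works.

none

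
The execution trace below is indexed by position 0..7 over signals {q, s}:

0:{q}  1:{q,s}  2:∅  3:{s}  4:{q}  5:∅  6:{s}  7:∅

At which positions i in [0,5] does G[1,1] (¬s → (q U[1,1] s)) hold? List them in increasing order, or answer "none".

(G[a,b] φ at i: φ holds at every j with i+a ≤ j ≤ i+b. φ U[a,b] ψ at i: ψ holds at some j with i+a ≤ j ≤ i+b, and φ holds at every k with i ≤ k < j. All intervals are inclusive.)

0, 2, 5

Evaluate at each i in [0,5]:
  i=0: ✓ (all of [1,1])
  i=1: ✗ (fails at j=2)
  i=2: ✓ (all of [3,3])
  i=3: ✗ (fails at j=4)
  i=4: ✗ (fails at j=5)
  i=5: ✓ (all of [6,6])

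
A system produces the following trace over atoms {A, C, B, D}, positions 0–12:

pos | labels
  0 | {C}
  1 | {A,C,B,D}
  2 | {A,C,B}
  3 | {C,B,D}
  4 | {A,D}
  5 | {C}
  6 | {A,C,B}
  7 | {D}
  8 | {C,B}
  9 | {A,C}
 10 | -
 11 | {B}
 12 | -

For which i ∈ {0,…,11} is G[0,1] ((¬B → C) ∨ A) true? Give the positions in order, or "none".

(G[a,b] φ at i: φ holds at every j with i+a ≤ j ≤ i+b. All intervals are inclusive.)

0, 1, 2, 3, 4, 5, 8

Evaluate at each i in [0,11]:
  i=0: ✓ (all of [0,1])
  i=1: ✓ (all of [1,2])
  i=2: ✓ (all of [2,3])
  i=3: ✓ (all of [3,4])
  i=4: ✓ (all of [4,5])
  i=5: ✓ (all of [5,6])
  i=6: ✗ (fails at j=7)
  i=7: ✗ (fails at j=7)
  i=8: ✓ (all of [8,9])
  i=9: ✗ (fails at j=10)
  i=10: ✗ (fails at j=10)
  i=11: ✗ (fails at j=12)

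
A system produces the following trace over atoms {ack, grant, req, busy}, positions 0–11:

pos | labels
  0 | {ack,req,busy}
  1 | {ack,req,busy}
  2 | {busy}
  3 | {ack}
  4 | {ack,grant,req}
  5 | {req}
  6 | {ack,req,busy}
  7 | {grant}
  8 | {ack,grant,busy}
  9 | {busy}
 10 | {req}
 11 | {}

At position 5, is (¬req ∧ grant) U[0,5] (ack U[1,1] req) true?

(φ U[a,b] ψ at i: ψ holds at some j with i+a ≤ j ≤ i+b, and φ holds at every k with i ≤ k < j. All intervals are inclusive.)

False

Need some j in [5,10] with (ack U[1,1] req), and (¬req ∧ grant) at every k in [5,j-1].
  j=5: (ack U[1,1] req) — fails.
  j=6: (ack U[1,1] req) — fails.
  j=7: (ack U[1,1] req) — fails.
  j=8: (ack U[1,1] req) — fails.
  j=9: (ack U[1,1] req) — fails.
  j=10: (ack U[1,1] req) — fails.
No j in the window works → until fails.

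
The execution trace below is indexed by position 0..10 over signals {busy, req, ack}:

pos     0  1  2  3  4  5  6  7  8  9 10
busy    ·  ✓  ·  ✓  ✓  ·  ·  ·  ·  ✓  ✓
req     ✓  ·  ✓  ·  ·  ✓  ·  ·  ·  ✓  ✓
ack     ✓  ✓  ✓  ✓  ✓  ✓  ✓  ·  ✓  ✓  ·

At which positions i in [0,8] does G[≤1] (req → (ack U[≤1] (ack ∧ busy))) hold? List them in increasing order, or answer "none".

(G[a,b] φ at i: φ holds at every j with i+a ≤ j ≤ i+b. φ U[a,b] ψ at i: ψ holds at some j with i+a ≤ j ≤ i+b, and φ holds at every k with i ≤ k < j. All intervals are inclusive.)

Evaluate at each i in [0,8]:
  i=0: ✓ (all of [0,1])
  i=1: ✓ (all of [1,2])
  i=2: ✓ (all of [2,3])
  i=3: ✓ (all of [3,4])
  i=4: ✗ (fails at j=5)
  i=5: ✗ (fails at j=5)
  i=6: ✓ (all of [6,7])
  i=7: ✓ (all of [7,8])
  i=8: ✓ (all of [8,9])

0, 1, 2, 3, 6, 7, 8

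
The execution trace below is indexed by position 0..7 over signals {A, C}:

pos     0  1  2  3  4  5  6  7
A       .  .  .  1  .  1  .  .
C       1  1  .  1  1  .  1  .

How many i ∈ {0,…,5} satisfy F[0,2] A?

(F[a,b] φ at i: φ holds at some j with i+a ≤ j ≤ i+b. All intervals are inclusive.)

Evaluate at each i in [0,5]:
  i=0: ✗ (none in [0,2])
  i=1: ✓ (witness j=3)
  i=2: ✓ (witness j=3)
  i=3: ✓ (witness j=3)
  i=4: ✓ (witness j=5)
  i=5: ✓ (witness j=5)
Positions where it holds: {1, 2, 3, 4, 5} → 5.

5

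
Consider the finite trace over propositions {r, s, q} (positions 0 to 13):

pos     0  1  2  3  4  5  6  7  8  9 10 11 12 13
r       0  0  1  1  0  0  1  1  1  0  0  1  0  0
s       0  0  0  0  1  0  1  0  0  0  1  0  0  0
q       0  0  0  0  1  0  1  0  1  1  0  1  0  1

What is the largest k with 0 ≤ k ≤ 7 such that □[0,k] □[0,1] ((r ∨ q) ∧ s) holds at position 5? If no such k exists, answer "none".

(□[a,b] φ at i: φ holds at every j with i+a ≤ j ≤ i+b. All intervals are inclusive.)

□[0,1] ((r ∨ q) ∧ s) must hold from j=5 onward; find where it first fails.
  j=5: fails → no k works.

none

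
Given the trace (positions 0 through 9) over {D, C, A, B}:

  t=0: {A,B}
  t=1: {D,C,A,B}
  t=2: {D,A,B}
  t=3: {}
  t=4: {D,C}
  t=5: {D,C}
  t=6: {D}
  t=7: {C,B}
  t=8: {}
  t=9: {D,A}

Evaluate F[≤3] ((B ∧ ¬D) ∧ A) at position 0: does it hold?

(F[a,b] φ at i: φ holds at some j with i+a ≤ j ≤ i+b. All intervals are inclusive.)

Holds

Check ((B ∧ ¬D) ∧ A) at each j in [0,3]:
  j=0: true
  j=1: false
  j=2: false
  j=3: false
Found at j=0 → formula holds.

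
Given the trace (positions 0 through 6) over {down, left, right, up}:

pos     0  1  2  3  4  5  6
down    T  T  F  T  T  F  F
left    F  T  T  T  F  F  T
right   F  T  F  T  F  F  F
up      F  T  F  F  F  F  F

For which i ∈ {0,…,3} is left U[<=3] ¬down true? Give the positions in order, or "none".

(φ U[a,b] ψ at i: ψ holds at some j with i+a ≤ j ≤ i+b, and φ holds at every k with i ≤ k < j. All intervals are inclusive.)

Evaluate at each i in [0,3]:
  i=0: ✗ (lhs fails at k=0 before rhs at j=2)
  i=1: ✓ (rhs at j=2; lhs holds on [1,1])
  i=2: ✓ (rhs at j=2)
  i=3: ✗ (lhs fails at k=4 before rhs at j=5)

1, 2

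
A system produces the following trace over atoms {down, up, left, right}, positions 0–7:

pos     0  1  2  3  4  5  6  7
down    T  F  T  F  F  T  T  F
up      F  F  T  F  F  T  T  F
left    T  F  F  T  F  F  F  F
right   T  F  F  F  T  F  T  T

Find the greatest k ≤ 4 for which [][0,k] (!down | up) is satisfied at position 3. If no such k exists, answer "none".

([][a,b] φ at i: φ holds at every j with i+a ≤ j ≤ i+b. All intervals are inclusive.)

(!down | up) must hold from j=3 onward; find where it first fails.
  j=3: holds
  j=4: holds
  j=5: holds
  j=6: holds
  j=7: holds
Holds through j=7; largest k = 4.

4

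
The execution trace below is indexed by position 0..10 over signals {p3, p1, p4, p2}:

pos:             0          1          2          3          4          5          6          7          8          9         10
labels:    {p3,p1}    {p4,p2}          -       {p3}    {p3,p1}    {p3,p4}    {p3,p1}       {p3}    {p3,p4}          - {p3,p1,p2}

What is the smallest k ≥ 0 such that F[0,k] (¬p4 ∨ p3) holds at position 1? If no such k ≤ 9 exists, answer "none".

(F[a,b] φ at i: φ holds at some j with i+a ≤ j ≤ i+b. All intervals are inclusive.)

Scan j = 1,2,… for (¬p4 ∨ p3):
  j=1: fails
  j=2: holds
First hit at j=2, so smallest k = 2-1 = 1.

1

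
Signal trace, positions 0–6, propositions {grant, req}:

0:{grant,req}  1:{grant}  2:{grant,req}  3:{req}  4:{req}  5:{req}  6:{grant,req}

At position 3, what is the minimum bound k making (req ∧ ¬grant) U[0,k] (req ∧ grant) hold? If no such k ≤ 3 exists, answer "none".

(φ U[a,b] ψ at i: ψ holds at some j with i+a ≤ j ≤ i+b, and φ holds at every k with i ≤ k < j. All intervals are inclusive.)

Need earliest j ≥ 3 with (req ∧ grant), and (req ∧ ¬grant) at every k in [3,j-1].
  j=3: rhs fails.
  j=4: rhs fails.
  j=5: rhs fails.
  j=6: rhs holds; lhs holds on [3,5]. k = 3.

3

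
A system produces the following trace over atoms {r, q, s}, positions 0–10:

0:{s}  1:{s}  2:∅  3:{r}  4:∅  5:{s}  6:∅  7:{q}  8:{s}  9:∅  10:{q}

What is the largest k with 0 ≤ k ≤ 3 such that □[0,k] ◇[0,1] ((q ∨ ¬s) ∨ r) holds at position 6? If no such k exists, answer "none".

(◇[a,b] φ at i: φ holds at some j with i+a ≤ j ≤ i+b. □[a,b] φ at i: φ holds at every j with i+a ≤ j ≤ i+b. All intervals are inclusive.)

◇[0,1] ((q ∨ ¬s) ∨ r) must hold from j=6 onward; find where it first fails.
  j=6: holds
  j=7: holds
  j=8: holds
  j=9: holds
Holds through j=9; largest k = 3.

3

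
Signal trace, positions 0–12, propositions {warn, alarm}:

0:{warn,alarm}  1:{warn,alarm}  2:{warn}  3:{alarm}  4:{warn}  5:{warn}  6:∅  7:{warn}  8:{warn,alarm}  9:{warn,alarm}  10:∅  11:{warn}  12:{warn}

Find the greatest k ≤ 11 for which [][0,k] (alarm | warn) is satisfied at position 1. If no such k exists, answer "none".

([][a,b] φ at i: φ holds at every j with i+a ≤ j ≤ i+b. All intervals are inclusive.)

4

(alarm | warn) must hold from j=1 onward; find where it first fails.
  j=1: holds
  j=2: holds
  j=3: holds
  j=4: holds
  j=5: holds
  j=6: fails
Holds on [1,5], so largest k = 4.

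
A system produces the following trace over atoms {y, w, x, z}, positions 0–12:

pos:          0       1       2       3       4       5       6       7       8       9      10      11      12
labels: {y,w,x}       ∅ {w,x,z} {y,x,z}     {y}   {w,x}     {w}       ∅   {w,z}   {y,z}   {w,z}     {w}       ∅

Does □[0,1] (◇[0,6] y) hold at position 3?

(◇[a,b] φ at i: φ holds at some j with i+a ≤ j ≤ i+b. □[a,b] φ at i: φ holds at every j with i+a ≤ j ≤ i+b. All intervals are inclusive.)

True

Check ◇[0,6] y at every j in [3,4]:
  j=3: holds (witness at 3)
  j=4: holds (witness at 4)
All positions satisfy it → formula holds.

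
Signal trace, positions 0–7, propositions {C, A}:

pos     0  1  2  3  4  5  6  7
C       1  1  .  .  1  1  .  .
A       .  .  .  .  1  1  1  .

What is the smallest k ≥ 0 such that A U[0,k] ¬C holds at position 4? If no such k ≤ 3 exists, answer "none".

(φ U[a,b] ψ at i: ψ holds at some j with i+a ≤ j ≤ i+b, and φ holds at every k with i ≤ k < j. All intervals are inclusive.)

2

Need earliest j ≥ 4 with ¬C, and A at every k in [4,j-1].
  j=4: rhs fails.
  j=5: rhs fails.
  j=6: rhs holds; lhs holds on [4,5]. k = 2.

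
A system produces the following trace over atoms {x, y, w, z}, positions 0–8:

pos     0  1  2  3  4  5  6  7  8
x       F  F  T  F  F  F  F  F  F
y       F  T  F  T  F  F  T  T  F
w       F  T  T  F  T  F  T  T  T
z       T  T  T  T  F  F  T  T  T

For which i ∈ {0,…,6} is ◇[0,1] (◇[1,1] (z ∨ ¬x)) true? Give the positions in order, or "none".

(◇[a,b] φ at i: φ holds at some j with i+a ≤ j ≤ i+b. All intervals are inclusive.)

Evaluate at each i in [0,6]:
  i=0: ✓ (witness j=0)
  i=1: ✓ (witness j=1)
  i=2: ✓ (witness j=2)
  i=3: ✓ (witness j=3)
  i=4: ✓ (witness j=4)
  i=5: ✓ (witness j=5)
  i=6: ✓ (witness j=6)

0, 1, 2, 3, 4, 5, 6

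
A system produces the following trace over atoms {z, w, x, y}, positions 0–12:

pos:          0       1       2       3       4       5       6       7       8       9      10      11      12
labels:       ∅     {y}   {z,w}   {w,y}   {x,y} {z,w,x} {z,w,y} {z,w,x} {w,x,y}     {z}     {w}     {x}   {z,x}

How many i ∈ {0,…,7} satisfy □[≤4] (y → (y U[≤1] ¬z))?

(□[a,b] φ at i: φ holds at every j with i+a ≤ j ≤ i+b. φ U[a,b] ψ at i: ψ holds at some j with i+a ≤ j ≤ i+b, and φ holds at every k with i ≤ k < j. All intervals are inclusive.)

Evaluate at each i in [0,7]:
  i=0: ✓ (all of [0,4])
  i=1: ✓ (all of [1,5])
  i=2: ✗ (fails at j=6)
  i=3: ✗ (fails at j=6)
  i=4: ✗ (fails at j=6)
  i=5: ✗ (fails at j=6)
  i=6: ✗ (fails at j=6)
  i=7: ✓ (all of [7,11])
Positions where it holds: {0, 1, 7} → 3.

3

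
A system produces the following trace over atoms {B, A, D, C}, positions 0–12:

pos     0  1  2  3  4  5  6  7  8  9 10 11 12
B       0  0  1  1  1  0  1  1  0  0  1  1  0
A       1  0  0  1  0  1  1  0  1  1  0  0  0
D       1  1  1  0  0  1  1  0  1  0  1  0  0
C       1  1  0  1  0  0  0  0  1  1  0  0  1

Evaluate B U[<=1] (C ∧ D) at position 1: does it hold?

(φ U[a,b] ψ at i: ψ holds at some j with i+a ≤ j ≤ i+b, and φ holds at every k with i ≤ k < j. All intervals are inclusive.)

Holds

Need some j in [1,2] with (C ∧ D), and B at every k in [1,j-1].
  j=1: (C ∧ D) holds; no prefix to check → satisfied.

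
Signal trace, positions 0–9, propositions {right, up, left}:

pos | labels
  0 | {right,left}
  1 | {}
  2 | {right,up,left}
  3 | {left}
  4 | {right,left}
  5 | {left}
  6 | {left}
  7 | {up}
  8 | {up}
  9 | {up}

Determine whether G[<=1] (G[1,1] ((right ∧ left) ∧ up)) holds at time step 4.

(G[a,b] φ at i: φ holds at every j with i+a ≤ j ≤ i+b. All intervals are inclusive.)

Does not hold

Check G[1,1] ((right ∧ left) ∧ up) at every j in [4,5]:
  j=4: fails at 5
  j=5: fails at 6
Fails at j=4 → formula fails.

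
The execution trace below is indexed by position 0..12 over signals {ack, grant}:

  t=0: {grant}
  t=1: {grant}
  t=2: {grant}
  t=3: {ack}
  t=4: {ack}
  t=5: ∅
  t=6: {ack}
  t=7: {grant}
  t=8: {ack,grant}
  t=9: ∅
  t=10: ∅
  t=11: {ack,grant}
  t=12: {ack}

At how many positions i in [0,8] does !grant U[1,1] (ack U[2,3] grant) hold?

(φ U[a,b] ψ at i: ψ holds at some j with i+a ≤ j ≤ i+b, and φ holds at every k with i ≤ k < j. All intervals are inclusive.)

0

Evaluate at each i in [0,8]:
  i=0: ✗ (no rhs in [1,1])
  i=1: ✗ (no rhs in [2,2])
  i=2: ✗ (no rhs in [3,3])
  i=3: ✗ (no rhs in [4,4])
  i=4: ✗ (no rhs in [5,5])
  i=5: ✗ (no rhs in [6,6])
  i=6: ✗ (no rhs in [7,7])
  i=7: ✗ (no rhs in [8,8])
  i=8: ✗ (no rhs in [9,9])
Positions where it holds: {} → 0.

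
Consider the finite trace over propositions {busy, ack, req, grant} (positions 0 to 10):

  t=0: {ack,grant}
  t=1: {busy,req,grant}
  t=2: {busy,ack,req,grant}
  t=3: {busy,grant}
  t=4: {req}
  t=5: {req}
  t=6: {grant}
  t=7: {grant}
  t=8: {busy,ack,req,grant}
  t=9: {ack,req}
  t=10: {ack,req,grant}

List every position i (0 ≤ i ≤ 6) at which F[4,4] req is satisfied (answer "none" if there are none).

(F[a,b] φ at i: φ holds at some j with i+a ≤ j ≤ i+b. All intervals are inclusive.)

Evaluate at each i in [0,6]:
  i=0: ✓ (witness j=4)
  i=1: ✓ (witness j=5)
  i=2: ✗ (none in [6,6])
  i=3: ✗ (none in [7,7])
  i=4: ✓ (witness j=8)
  i=5: ✓ (witness j=9)
  i=6: ✓ (witness j=10)

0, 1, 4, 5, 6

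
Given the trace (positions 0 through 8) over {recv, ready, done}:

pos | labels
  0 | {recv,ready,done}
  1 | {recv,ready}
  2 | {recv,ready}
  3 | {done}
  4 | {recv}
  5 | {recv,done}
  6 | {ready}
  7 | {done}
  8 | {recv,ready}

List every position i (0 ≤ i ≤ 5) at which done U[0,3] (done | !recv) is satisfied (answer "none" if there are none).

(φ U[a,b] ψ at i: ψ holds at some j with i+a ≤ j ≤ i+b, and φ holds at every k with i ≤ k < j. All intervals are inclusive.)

Evaluate at each i in [0,5]:
  i=0: ✓ (rhs at j=0)
  i=1: ✗ (lhs fails at k=1 before rhs at j=3)
  i=2: ✗ (lhs fails at k=2 before rhs at j=3)
  i=3: ✓ (rhs at j=3)
  i=4: ✗ (lhs fails at k=4 before rhs at j=5)
  i=5: ✓ (rhs at j=5)

0, 3, 5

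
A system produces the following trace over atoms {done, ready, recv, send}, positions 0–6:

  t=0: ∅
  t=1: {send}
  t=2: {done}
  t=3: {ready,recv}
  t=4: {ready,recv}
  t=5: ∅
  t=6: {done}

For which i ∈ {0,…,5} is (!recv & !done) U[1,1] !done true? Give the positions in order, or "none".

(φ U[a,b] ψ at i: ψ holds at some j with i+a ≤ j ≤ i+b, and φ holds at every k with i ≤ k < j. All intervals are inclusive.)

Evaluate at each i in [0,5]:
  i=0: ✓ (rhs at j=1; lhs holds on [0,0])
  i=1: ✗ (no rhs in [2,2])
  i=2: ✗ (lhs fails at k=2 before rhs at j=3)
  i=3: ✗ (lhs fails at k=3 before rhs at j=4)
  i=4: ✗ (lhs fails at k=4 before rhs at j=5)
  i=5: ✗ (no rhs in [6,6])

0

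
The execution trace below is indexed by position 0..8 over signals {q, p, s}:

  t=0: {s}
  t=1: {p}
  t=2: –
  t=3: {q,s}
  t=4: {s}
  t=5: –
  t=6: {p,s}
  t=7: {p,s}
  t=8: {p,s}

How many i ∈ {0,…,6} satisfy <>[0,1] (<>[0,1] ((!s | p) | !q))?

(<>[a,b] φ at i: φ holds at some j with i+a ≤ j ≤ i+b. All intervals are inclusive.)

7

Evaluate at each i in [0,6]:
  i=0: ✓ (witness j=0)
  i=1: ✓ (witness j=1)
  i=2: ✓ (witness j=2)
  i=3: ✓ (witness j=3)
  i=4: ✓ (witness j=4)
  i=5: ✓ (witness j=5)
  i=6: ✓ (witness j=6)
Positions where it holds: {0, 1, 2, 3, 4, 5, 6} → 7.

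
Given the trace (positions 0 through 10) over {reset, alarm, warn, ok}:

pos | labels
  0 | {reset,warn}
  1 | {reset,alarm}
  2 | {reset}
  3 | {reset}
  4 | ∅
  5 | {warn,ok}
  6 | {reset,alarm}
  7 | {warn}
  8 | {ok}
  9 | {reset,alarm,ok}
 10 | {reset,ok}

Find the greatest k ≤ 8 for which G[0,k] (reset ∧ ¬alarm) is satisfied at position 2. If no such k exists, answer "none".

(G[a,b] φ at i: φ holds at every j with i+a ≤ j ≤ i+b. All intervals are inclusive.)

(reset ∧ ¬alarm) must hold from j=2 onward; find where it first fails.
  j=2: holds
  j=3: holds
  j=4: fails
Holds on [2,3], so largest k = 1.

1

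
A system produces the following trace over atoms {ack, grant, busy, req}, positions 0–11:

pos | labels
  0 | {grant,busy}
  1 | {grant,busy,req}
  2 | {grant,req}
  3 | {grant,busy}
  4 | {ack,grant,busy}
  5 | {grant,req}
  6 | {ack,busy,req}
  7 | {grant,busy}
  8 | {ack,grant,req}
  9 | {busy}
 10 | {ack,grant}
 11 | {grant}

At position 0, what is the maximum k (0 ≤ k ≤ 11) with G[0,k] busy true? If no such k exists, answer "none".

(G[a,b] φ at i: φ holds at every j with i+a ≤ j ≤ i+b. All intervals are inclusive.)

busy must hold from j=0 onward; find where it first fails.
  j=0: holds
  j=1: holds
  j=2: fails
Holds on [0,1], so largest k = 1.

1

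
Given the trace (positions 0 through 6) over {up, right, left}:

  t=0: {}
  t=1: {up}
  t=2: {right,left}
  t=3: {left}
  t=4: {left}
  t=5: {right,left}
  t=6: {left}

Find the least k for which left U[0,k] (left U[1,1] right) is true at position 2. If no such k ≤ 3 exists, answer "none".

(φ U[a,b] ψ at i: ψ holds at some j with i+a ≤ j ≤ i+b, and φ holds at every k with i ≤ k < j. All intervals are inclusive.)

2

Need earliest j ≥ 2 with (left U[1,1] right), and left at every k in [2,j-1].
  j=2: rhs fails.
  j=3: rhs fails.
  j=4: rhs holds; lhs holds on [2,3]. k = 2.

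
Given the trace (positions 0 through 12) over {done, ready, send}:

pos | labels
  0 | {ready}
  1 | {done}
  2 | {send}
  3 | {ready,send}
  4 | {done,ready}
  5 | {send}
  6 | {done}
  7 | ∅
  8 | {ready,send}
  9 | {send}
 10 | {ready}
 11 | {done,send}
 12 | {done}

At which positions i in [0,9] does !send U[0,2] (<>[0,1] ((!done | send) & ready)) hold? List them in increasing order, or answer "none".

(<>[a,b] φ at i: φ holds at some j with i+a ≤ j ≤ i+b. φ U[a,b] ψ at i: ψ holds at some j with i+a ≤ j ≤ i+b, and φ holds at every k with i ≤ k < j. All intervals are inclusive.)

Evaluate at each i in [0,9]:
  i=0: ✓ (rhs at j=0)
  i=1: ✓ (rhs at j=2; lhs holds on [1,1])
  i=2: ✓ (rhs at j=2)
  i=3: ✓ (rhs at j=3)
  i=4: ✗ (no rhs in [4,6])
  i=5: ✗ (lhs fails at k=5 before rhs at j=7)
  i=6: ✓ (rhs at j=7; lhs holds on [6,6])
  i=7: ✓ (rhs at j=7)
  i=8: ✓ (rhs at j=8)
  i=9: ✓ (rhs at j=9)

0, 1, 2, 3, 6, 7, 8, 9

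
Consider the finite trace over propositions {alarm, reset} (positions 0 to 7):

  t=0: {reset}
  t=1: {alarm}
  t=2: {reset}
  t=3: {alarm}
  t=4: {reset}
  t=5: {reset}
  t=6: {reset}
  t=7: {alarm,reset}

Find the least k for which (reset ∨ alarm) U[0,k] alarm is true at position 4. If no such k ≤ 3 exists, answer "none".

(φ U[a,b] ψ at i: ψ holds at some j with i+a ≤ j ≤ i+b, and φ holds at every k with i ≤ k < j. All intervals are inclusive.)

3

Need earliest j ≥ 4 with alarm, and (reset ∨ alarm) at every k in [4,j-1].
  j=4: rhs fails.
  j=5: rhs fails.
  j=6: rhs fails.
  j=7: rhs holds; lhs holds on [4,6]. k = 3.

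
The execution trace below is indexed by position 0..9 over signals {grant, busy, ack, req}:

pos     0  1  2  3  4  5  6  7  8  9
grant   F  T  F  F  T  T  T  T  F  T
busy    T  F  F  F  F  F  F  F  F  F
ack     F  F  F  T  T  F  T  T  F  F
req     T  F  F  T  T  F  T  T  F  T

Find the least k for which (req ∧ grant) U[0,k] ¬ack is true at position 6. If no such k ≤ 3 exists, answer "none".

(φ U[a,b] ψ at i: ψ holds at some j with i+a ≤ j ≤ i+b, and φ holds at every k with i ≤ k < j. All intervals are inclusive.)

Need earliest j ≥ 6 with ¬ack, and (req ∧ grant) at every k in [6,j-1].
  j=6: rhs fails.
  j=7: rhs fails.
  j=8: rhs holds; lhs holds on [6,7]. k = 2.

2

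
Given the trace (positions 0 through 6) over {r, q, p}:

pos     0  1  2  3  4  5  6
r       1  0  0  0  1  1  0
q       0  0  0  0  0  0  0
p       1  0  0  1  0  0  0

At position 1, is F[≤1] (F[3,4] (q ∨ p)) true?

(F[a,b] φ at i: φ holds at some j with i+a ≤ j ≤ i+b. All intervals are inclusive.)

Check F[3,4] (q ∨ p) at each j in [1,2]:
  j=1: fails (none in [4,5])
  j=2: fails (none in [5,6])
No position in the window satisfies it → formula fails.

No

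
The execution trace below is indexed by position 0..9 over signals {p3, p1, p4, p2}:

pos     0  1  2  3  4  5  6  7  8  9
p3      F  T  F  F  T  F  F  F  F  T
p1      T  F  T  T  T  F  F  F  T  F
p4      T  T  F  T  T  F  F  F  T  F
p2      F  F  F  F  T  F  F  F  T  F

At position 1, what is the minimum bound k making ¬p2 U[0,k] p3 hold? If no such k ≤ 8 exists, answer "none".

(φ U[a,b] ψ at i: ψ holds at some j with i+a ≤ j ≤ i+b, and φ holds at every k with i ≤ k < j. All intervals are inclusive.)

0

Need earliest j ≥ 1 with p3, and ¬p2 at every k in [1,j-1].
  j=1: rhs holds (empty prefix). k = 0.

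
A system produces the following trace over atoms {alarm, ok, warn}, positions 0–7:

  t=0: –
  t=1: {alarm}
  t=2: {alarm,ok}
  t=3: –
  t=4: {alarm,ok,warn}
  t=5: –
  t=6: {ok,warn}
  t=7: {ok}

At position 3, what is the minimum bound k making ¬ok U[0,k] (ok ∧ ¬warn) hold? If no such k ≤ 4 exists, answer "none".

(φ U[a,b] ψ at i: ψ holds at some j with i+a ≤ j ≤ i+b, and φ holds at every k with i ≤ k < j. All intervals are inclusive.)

none

Need earliest j ≥ 3 with (ok ∧ ¬warn), and ¬ok at every k in [3,j-1].
  j=3: rhs fails.
  j=4: rhs fails.
  j=5: rhs fails.
  j=6: rhs fails.
  j=7: rhs holds but lhs fails at k=4.
No witness within the range → none.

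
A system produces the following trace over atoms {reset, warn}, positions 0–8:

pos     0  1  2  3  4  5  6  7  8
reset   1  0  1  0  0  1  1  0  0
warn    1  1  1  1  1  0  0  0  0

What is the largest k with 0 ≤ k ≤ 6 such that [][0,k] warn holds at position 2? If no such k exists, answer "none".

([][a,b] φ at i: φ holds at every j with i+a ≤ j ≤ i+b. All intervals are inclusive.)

2

warn must hold from j=2 onward; find where it first fails.
  j=2: holds
  j=3: holds
  j=4: holds
  j=5: fails
Holds on [2,4], so largest k = 2.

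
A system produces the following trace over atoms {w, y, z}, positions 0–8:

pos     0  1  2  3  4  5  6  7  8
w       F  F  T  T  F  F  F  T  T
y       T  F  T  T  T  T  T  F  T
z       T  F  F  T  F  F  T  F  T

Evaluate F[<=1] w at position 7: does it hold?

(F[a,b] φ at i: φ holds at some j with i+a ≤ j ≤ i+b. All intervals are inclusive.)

Check w at each j in [7,8]:
  j=7: true
  j=8: true
Found at j=7 → formula holds.

Yes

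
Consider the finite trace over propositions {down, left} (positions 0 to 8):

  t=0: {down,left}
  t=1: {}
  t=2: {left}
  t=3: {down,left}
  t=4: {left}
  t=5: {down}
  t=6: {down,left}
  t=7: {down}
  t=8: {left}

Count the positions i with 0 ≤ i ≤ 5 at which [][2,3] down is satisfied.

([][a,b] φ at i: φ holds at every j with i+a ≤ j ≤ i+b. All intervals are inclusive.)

2

Evaluate at each i in [0,5]:
  i=0: ✗ (fails at j=2)
  i=1: ✗ (fails at j=4)
  i=2: ✗ (fails at j=4)
  i=3: ✓ (all of [5,6])
  i=4: ✓ (all of [6,7])
  i=5: ✗ (fails at j=8)
Positions where it holds: {3, 4} → 2.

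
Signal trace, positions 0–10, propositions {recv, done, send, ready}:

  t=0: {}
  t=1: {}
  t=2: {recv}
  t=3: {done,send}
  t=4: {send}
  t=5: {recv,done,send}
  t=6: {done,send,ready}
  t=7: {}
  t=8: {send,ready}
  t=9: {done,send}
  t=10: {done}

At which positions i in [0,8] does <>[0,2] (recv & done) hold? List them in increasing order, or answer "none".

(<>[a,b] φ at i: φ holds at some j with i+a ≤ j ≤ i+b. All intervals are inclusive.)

Evaluate at each i in [0,8]:
  i=0: ✗ (none in [0,2])
  i=1: ✗ (none in [1,3])
  i=2: ✗ (none in [2,4])
  i=3: ✓ (witness j=5)
  i=4: ✓ (witness j=5)
  i=5: ✓ (witness j=5)
  i=6: ✗ (none in [6,8])
  i=7: ✗ (none in [7,9])
  i=8: ✗ (none in [8,10])

3, 4, 5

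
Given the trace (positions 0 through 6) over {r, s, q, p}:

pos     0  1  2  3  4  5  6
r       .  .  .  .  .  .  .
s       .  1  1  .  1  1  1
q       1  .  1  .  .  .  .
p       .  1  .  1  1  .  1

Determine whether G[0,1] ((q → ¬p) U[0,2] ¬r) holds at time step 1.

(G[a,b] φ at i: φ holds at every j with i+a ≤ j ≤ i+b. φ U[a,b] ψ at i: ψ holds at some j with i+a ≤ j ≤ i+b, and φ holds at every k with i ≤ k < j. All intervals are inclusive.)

True

Check ((q → ¬p) U[0,2] ¬r) at every j in [1,2]:
  j=1: holds
  j=2: holds
All positions satisfy it → formula holds.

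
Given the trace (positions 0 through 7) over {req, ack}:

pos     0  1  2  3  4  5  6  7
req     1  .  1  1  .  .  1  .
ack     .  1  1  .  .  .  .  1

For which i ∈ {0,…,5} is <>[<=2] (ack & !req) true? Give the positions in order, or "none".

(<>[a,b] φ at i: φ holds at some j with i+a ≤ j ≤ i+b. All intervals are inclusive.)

0, 1, 5

Evaluate at each i in [0,5]:
  i=0: ✓ (witness j=1)
  i=1: ✓ (witness j=1)
  i=2: ✗ (none in [2,4])
  i=3: ✗ (none in [3,5])
  i=4: ✗ (none in [4,6])
  i=5: ✓ (witness j=7)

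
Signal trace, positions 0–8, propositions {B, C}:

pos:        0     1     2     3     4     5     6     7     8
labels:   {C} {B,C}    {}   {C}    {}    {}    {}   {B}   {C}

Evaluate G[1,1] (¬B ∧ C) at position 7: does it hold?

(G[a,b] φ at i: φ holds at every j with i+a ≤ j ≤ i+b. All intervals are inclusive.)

Yes

Check (¬B ∧ C) at every j in [8,8]:
  j=8: true
All positions satisfy it → formula holds.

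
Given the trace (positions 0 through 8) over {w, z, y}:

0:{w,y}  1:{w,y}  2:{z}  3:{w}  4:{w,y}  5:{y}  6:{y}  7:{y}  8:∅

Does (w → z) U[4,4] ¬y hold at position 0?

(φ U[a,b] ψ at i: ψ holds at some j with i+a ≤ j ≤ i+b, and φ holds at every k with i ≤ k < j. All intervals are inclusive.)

No

Need some j in [4,4] with ¬y, and (w → z) at every k in [0,j-1].
  j=4: ¬y false.
No j in the window works → until fails.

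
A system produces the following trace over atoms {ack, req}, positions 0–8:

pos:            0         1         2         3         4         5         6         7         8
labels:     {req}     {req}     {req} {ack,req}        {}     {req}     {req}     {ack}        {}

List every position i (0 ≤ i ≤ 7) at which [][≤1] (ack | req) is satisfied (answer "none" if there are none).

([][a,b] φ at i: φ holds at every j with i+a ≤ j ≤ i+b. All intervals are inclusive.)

Evaluate at each i in [0,7]:
  i=0: ✓ (all of [0,1])
  i=1: ✓ (all of [1,2])
  i=2: ✓ (all of [2,3])
  i=3: ✗ (fails at j=4)
  i=4: ✗ (fails at j=4)
  i=5: ✓ (all of [5,6])
  i=6: ✓ (all of [6,7])
  i=7: ✗ (fails at j=8)

0, 1, 2, 5, 6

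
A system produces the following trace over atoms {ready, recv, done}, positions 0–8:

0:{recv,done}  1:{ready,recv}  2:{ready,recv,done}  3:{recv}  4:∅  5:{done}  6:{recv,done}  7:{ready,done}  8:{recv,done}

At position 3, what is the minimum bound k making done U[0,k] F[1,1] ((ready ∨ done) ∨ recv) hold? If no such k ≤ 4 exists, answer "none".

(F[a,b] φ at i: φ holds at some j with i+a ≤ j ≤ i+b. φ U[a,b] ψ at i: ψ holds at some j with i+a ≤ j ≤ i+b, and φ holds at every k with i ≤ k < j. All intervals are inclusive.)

Need earliest j ≥ 3 with F[1,1] ((ready ∨ done) ∨ recv), and done at every k in [3,j-1].
  j=3: rhs fails.
  j=4: rhs holds but lhs fails at k=3.
  j=5: rhs holds but lhs fails at k=3.
  j=6: rhs holds but lhs fails at k=3.
  j=7: rhs holds but lhs fails at k=3.
No witness within the range → none.

none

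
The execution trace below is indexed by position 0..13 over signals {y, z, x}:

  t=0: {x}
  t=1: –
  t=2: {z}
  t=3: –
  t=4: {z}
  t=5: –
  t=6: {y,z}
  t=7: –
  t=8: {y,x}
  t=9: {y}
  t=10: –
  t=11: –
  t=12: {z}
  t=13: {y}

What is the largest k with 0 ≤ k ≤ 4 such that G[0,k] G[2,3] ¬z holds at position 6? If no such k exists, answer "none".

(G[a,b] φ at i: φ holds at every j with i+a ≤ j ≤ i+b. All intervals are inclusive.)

G[2,3] ¬z must hold from j=6 onward; find where it first fails.
  j=6: holds
  j=7: holds
  j=8: holds
  j=9: fails
Holds on [6,8], so largest k = 2.

2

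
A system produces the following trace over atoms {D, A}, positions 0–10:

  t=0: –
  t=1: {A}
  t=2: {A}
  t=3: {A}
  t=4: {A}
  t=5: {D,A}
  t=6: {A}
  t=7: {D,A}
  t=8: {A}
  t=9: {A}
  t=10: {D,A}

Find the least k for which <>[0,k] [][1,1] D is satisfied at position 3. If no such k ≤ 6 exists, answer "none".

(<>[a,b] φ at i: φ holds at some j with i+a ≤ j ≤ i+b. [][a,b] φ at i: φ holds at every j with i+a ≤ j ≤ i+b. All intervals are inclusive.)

Scan j = 3,4,… for [][1,1] D:
  j=3: fails
  j=4: holds
First hit at j=4, so smallest k = 4-3 = 1.

1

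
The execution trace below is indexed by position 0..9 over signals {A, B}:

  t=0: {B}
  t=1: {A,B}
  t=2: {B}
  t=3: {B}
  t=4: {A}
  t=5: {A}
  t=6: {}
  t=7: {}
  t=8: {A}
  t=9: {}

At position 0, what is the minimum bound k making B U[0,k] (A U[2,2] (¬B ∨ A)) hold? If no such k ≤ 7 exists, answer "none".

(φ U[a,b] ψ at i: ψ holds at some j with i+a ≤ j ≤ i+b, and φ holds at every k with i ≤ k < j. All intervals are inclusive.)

4

Need earliest j ≥ 0 with (A U[2,2] (¬B ∨ A)), and B at every k in [0,j-1].
  j=0: rhs fails.
  j=1: rhs fails.
  j=2: rhs fails.
  j=3: rhs fails.
  j=4: rhs holds; lhs holds on [0,3]. k = 4.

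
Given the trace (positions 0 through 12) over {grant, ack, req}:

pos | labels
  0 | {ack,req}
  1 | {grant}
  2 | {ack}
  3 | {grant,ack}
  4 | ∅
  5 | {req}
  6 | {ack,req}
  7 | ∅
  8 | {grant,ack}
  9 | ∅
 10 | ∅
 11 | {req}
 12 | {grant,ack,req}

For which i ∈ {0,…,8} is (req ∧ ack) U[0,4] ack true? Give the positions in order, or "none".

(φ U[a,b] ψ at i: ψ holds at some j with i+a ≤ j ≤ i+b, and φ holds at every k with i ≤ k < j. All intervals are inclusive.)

Evaluate at each i in [0,8]:
  i=0: ✓ (rhs at j=0)
  i=1: ✗ (lhs fails at k=1 before rhs at j=2)
  i=2: ✓ (rhs at j=2)
  i=3: ✓ (rhs at j=3)
  i=4: ✗ (lhs fails at k=4 before rhs at j=6)
  i=5: ✗ (lhs fails at k=5 before rhs at j=6)
  i=6: ✓ (rhs at j=6)
  i=7: ✗ (lhs fails at k=7 before rhs at j=8)
  i=8: ✓ (rhs at j=8)

0, 2, 3, 6, 8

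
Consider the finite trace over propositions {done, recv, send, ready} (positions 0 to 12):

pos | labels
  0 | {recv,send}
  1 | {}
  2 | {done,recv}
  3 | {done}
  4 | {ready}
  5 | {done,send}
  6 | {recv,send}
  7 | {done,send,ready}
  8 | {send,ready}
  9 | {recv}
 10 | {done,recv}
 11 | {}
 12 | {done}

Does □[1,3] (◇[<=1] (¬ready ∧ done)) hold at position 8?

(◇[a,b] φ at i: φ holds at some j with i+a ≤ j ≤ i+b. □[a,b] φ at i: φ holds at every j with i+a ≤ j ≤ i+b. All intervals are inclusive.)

Holds

Check ◇[<=1] (¬ready ∧ done) at every j in [9,11]:
  j=9: holds (witness at 10)
  j=10: holds (witness at 10)
  j=11: holds (witness at 12)
All positions satisfy it → formula holds.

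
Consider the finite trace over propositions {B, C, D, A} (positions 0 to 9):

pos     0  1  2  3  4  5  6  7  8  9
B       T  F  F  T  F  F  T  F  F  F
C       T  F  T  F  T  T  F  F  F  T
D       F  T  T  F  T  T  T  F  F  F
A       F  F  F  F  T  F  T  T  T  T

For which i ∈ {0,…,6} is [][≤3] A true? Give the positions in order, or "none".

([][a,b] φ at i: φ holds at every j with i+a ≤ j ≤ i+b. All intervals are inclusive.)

6

Evaluate at each i in [0,6]:
  i=0: ✗ (fails at j=0)
  i=1: ✗ (fails at j=1)
  i=2: ✗ (fails at j=2)
  i=3: ✗ (fails at j=3)
  i=4: ✗ (fails at j=5)
  i=5: ✗ (fails at j=5)
  i=6: ✓ (all of [6,9])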